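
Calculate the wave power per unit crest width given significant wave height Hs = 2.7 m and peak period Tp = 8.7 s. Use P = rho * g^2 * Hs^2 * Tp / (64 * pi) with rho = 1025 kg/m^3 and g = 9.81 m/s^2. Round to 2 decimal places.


Apply wave power formula:
  g^2 = 9.81^2 = 96.2361
  Hs^2 = 2.7^2 = 7.29
  Numerator = rho * g^2 * Hs^2 * Tp = 1025 * 96.2361 * 7.29 * 8.7 = 6256171.72
  Denominator = 64 * pi = 201.0619
  P = 6256171.72 / 201.0619 = 31115.65 W/m

31115.65


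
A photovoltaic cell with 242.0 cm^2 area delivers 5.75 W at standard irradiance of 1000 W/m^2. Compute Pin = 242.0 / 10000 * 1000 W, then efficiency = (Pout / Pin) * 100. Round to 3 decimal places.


First compute the input power:
  Pin = area_cm2 / 10000 * G = 242.0 / 10000 * 1000 = 24.2 W
Then compute efficiency:
  Efficiency = (Pout / Pin) * 100 = (5.75 / 24.2) * 100
  Efficiency = 23.760%

23.760


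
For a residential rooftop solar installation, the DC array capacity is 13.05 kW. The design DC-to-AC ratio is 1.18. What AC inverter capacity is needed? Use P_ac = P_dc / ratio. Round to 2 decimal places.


The inverter AC capacity is determined by the DC/AC ratio.
Given: P_dc = 13.05 kW, DC/AC ratio = 1.18
P_ac = P_dc / ratio = 13.05 / 1.18
P_ac = 11.06 kW

11.06


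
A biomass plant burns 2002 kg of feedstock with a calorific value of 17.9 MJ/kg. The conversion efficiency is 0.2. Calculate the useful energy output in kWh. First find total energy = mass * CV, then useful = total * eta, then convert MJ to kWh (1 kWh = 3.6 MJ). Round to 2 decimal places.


Total energy = mass * CV = 2002 * 17.9 = 35835.8 MJ
Useful energy = total * eta = 35835.8 * 0.2 = 7167.16 MJ
Convert to kWh: 7167.16 / 3.6
Useful energy = 1990.88 kWh

1990.88


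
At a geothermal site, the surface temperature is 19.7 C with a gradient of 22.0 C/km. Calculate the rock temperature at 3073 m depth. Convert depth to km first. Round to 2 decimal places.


Convert depth to km: 3073 / 1000 = 3.073 km
Temperature increase = gradient * depth_km = 22.0 * 3.073 = 67.61 C
Temperature at depth = T_surface + delta_T = 19.7 + 67.61
T = 87.31 C

87.31


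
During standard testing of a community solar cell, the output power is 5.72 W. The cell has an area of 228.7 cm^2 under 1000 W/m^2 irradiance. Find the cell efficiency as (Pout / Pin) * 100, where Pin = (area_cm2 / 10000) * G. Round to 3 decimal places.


First compute the input power:
  Pin = area_cm2 / 10000 * G = 228.7 / 10000 * 1000 = 22.87 W
Then compute efficiency:
  Efficiency = (Pout / Pin) * 100 = (5.72 / 22.87) * 100
  Efficiency = 25.011%

25.011


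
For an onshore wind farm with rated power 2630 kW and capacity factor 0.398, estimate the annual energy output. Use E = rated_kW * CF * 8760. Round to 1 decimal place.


Annual energy = rated_kW * capacity_factor * hours_per_year
Given: P_rated = 2630 kW, CF = 0.398, hours = 8760
E = 2630 * 0.398 * 8760
E = 9169442.4 kWh

9169442.4


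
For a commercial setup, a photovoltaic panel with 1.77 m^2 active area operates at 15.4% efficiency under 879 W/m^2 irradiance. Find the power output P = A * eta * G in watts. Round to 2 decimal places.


Use the solar power formula P = A * eta * G.
Given: A = 1.77 m^2, eta = 0.154, G = 879 W/m^2
P = 1.77 * 0.154 * 879
P = 239.60 W

239.60


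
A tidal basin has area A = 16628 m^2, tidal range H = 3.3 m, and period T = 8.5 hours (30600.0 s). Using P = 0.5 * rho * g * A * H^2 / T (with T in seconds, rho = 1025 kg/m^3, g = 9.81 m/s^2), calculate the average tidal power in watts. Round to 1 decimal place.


Convert period to seconds: T = 8.5 * 3600 = 30600.0 s
H^2 = 3.3^2 = 10.89
P = 0.5 * rho * g * A * H^2 / T
P = 0.5 * 1025 * 9.81 * 16628 * 10.89 / 30600.0
P = 29751.5 W

29751.5


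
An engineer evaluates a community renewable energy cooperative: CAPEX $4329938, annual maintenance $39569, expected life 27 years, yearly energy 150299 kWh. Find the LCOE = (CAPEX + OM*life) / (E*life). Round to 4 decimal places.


Total cost = CAPEX + OM * lifetime = 4329938 + 39569 * 27 = 4329938 + 1068363 = 5398301
Total generation = annual * lifetime = 150299 * 27 = 4058073 kWh
LCOE = 5398301 / 4058073
LCOE = 1.3303 $/kWh

1.3303


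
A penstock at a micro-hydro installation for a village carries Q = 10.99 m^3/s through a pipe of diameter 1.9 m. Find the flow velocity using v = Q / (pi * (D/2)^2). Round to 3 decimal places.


Compute pipe cross-sectional area:
  A = pi * (D/2)^2 = pi * (1.9/2)^2 = 2.8353 m^2
Calculate velocity:
  v = Q / A = 10.99 / 2.8353
  v = 3.876 m/s

3.876


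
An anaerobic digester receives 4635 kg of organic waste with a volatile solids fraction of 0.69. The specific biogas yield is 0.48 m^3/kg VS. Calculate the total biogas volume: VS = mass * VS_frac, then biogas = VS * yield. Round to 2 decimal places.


Compute volatile solids:
  VS = mass * VS_fraction = 4635 * 0.69 = 3198.15 kg
Calculate biogas volume:
  Biogas = VS * specific_yield = 3198.15 * 0.48
  Biogas = 1535.11 m^3

1535.11


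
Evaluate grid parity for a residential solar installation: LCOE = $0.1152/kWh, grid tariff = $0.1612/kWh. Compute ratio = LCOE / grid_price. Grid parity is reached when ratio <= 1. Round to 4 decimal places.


Compare LCOE to grid price:
  LCOE = $0.1152/kWh, Grid price = $0.1612/kWh
  Ratio = LCOE / grid_price = 0.1152 / 0.1612 = 0.7146
  Grid parity achieved (ratio <= 1)? yes

0.7146


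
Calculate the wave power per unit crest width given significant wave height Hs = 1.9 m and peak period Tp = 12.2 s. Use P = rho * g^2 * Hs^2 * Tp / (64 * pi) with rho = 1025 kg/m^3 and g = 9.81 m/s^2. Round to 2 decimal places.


Apply wave power formula:
  g^2 = 9.81^2 = 96.2361
  Hs^2 = 1.9^2 = 3.61
  Numerator = rho * g^2 * Hs^2 * Tp = 1025 * 96.2361 * 3.61 * 12.2 = 4344391.07
  Denominator = 64 * pi = 201.0619
  P = 4344391.07 / 201.0619 = 21607.23 W/m

21607.23


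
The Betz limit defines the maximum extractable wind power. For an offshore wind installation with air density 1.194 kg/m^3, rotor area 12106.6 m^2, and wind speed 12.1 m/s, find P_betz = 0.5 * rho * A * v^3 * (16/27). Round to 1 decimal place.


The Betz coefficient Cp_max = 16/27 = 0.5926
v^3 = 12.1^3 = 1771.561
P_betz = 0.5 * rho * A * v^3 * Cp_max
P_betz = 0.5 * 1.194 * 12106.6 * 1771.561 * 0.5926
P_betz = 7587677.3 W

7587677.3


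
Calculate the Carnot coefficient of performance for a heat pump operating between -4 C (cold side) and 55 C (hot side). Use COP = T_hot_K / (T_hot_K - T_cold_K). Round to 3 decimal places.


Convert to Kelvin:
  T_hot = 55 + 273.15 = 328.15 K
  T_cold = -4 + 273.15 = 269.15 K
Apply Carnot COP formula:
  COP = T_hot_K / (T_hot_K - T_cold_K) = 328.15 / 59.0
  COP = 5.562

5.562


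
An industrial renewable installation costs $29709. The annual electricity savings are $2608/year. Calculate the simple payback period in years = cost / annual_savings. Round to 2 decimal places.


Simple payback period = initial cost / annual savings
Payback = 29709 / 2608
Payback = 11.39 years

11.39


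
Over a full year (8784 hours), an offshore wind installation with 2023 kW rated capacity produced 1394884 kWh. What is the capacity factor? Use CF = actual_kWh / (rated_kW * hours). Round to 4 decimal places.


Capacity factor = actual output / maximum possible output
Maximum possible = rated * hours = 2023 * 8784 = 17770032 kWh
CF = 1394884 / 17770032
CF = 0.0785

0.0785


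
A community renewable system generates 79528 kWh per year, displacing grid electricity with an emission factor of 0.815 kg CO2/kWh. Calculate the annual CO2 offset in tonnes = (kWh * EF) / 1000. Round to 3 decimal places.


CO2 offset in kg = generation * emission_factor
CO2 offset = 79528 * 0.815 = 64815.32 kg
Convert to tonnes:
  CO2 offset = 64815.32 / 1000 = 64.815 tonnes

64.815


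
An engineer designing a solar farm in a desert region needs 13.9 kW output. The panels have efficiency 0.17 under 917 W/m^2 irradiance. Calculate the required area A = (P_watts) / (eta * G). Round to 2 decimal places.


Convert target power to watts: P = 13.9 * 1000 = 13900.0 W
Compute denominator: eta * G = 0.17 * 917 = 155.89
Required area A = P / (eta * G) = 13900.0 / 155.89
A = 89.17 m^2

89.17


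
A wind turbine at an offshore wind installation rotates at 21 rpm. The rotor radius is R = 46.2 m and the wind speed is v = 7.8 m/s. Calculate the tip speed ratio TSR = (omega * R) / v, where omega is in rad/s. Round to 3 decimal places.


Convert rotational speed to rad/s:
  omega = 21 * 2 * pi / 60 = 2.1991 rad/s
Compute tip speed:
  v_tip = omega * R = 2.1991 * 46.2 = 101.599 m/s
Tip speed ratio:
  TSR = v_tip / v_wind = 101.599 / 7.8 = 13.026

13.026


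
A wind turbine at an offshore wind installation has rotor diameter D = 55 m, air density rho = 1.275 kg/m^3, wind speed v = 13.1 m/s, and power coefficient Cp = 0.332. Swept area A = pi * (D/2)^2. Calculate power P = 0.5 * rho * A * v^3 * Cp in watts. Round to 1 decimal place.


Step 1 -- Compute swept area:
  A = pi * (D/2)^2 = pi * (55/2)^2 = 2375.83 m^2
Step 2 -- Apply wind power equation:
  P = 0.5 * rho * A * v^3 * Cp
  v^3 = 13.1^3 = 2248.091
  P = 0.5 * 1.275 * 2375.83 * 2248.091 * 0.332
  P = 1130439.7 W

1130439.7


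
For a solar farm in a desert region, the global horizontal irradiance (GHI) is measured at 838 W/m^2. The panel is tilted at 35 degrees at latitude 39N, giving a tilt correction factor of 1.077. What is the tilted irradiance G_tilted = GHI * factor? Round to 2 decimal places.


Identify the given values:
  GHI = 838 W/m^2, tilt correction factor = 1.077
Apply the formula G_tilted = GHI * factor:
  G_tilted = 838 * 1.077
  G_tilted = 902.53 W/m^2

902.53


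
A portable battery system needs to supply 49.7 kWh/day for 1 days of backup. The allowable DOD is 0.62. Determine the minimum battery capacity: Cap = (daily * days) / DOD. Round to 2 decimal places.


Total energy needed = daily * days = 49.7 * 1 = 49.7 kWh
Account for depth of discharge:
  Cap = total_energy / DOD = 49.7 / 0.62
  Cap = 80.16 kWh

80.16


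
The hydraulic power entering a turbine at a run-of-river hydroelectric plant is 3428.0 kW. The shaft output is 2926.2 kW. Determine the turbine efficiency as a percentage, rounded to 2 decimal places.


Turbine efficiency = (output power / input power) * 100
eta = (2926.2 / 3428.0) * 100
eta = 85.36%

85.36


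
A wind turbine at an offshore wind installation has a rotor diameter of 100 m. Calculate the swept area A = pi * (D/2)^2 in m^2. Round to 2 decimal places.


Compute the rotor radius:
  r = D / 2 = 100 / 2 = 50.0 m
Calculate swept area:
  A = pi * r^2 = pi * 50.0^2
  A = 7853.98 m^2

7853.98


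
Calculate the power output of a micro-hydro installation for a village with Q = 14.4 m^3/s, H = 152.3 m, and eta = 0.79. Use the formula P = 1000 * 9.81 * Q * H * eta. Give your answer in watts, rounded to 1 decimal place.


Apply the hydropower formula P = rho * g * Q * H * eta
rho * g = 1000 * 9.81 = 9810.0
P = 9810.0 * 14.4 * 152.3 * 0.79
P = 16996460.7 W

16996460.7


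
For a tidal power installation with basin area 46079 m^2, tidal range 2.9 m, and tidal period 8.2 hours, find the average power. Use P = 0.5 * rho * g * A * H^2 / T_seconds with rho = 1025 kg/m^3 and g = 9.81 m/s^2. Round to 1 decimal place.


Convert period to seconds: T = 8.2 * 3600 = 29520.0 s
H^2 = 2.9^2 = 8.41
P = 0.5 * rho * g * A * H^2 / T
P = 0.5 * 1025 * 9.81 * 46079 * 8.41 / 29520.0
P = 66000.2 W

66000.2


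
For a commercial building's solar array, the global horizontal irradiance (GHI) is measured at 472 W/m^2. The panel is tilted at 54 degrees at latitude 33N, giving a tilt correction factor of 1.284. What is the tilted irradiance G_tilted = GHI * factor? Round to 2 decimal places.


Identify the given values:
  GHI = 472 W/m^2, tilt correction factor = 1.284
Apply the formula G_tilted = GHI * factor:
  G_tilted = 472 * 1.284
  G_tilted = 606.05 W/m^2

606.05


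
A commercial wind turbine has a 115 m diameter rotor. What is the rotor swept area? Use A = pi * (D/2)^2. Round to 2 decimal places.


Compute the rotor radius:
  r = D / 2 = 115 / 2 = 57.5 m
Calculate swept area:
  A = pi * r^2 = pi * 57.5^2
  A = 10386.89 m^2

10386.89


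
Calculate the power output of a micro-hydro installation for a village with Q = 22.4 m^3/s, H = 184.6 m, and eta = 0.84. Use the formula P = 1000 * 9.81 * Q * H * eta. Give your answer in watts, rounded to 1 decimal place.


Apply the hydropower formula P = rho * g * Q * H * eta
rho * g = 1000 * 9.81 = 9810.0
P = 9810.0 * 22.4 * 184.6 * 0.84
P = 34074383.6 W

34074383.6


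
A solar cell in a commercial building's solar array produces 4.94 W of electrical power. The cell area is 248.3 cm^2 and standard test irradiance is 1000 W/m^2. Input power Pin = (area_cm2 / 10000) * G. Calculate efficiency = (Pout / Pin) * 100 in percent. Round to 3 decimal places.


First compute the input power:
  Pin = area_cm2 / 10000 * G = 248.3 / 10000 * 1000 = 24.83 W
Then compute efficiency:
  Efficiency = (Pout / Pin) * 100 = (4.94 / 24.83) * 100
  Efficiency = 19.895%

19.895


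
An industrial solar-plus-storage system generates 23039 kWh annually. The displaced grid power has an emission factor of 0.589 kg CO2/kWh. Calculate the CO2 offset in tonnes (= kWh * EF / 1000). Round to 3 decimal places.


CO2 offset in kg = generation * emission_factor
CO2 offset = 23039 * 0.589 = 13569.97 kg
Convert to tonnes:
  CO2 offset = 13569.97 / 1000 = 13.570 tonnes

13.570


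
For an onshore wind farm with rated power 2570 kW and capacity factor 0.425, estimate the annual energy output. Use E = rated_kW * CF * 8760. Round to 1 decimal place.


Annual energy = rated_kW * capacity_factor * hours_per_year
Given: P_rated = 2570 kW, CF = 0.425, hours = 8760
E = 2570 * 0.425 * 8760
E = 9568110.0 kWh

9568110.0


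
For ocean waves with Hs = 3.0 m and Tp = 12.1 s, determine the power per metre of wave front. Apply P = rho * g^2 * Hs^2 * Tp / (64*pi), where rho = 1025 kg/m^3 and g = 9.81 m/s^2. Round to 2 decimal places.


Apply wave power formula:
  g^2 = 9.81^2 = 96.2361
  Hs^2 = 3.0^2 = 9.0
  Numerator = rho * g^2 * Hs^2 * Tp = 1025 * 96.2361 * 9.0 * 12.1 = 10742114.07
  Denominator = 64 * pi = 201.0619
  P = 10742114.07 / 201.0619 = 53426.89 W/m

53426.89


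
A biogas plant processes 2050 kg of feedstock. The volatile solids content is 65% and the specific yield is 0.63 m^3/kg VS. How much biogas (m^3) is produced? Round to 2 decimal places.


Compute volatile solids:
  VS = mass * VS_fraction = 2050 * 0.65 = 1332.5 kg
Calculate biogas volume:
  Biogas = VS * specific_yield = 1332.5 * 0.63
  Biogas = 839.48 m^3

839.48


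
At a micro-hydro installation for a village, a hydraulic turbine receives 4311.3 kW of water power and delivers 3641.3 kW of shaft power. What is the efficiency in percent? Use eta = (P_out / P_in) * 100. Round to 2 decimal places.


Turbine efficiency = (output power / input power) * 100
eta = (3641.3 / 4311.3) * 100
eta = 84.46%

84.46


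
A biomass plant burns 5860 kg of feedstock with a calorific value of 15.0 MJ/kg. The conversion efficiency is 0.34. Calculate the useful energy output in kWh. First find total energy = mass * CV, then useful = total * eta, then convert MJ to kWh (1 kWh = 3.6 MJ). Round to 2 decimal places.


Total energy = mass * CV = 5860 * 15.0 = 87900.0 MJ
Useful energy = total * eta = 87900.0 * 0.34 = 29886.0 MJ
Convert to kWh: 29886.0 / 3.6
Useful energy = 8301.67 kWh

8301.67


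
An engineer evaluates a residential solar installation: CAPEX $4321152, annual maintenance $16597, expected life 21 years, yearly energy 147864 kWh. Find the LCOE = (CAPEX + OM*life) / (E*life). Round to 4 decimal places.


Total cost = CAPEX + OM * lifetime = 4321152 + 16597 * 21 = 4321152 + 348537 = 4669689
Total generation = annual * lifetime = 147864 * 21 = 3105144 kWh
LCOE = 4669689 / 3105144
LCOE = 1.5039 $/kWh

1.5039


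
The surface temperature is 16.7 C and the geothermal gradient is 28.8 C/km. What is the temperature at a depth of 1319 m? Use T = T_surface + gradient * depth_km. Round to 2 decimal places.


Convert depth to km: 1319 / 1000 = 1.319 km
Temperature increase = gradient * depth_km = 28.8 * 1.319 = 37.99 C
Temperature at depth = T_surface + delta_T = 16.7 + 37.99
T = 54.69 C

54.69


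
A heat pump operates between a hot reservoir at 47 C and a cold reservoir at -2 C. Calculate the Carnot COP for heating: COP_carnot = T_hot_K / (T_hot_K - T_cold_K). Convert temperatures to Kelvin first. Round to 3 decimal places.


Convert to Kelvin:
  T_hot = 47 + 273.15 = 320.15 K
  T_cold = -2 + 273.15 = 271.15 K
Apply Carnot COP formula:
  COP = T_hot_K / (T_hot_K - T_cold_K) = 320.15 / 49.0
  COP = 6.534

6.534


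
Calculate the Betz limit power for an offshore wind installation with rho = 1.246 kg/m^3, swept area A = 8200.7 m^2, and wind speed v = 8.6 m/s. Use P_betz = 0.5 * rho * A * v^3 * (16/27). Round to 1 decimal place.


The Betz coefficient Cp_max = 16/27 = 0.5926
v^3 = 8.6^3 = 636.056
P_betz = 0.5 * rho * A * v^3 * Cp_max
P_betz = 0.5 * 1.246 * 8200.7 * 636.056 * 0.5926
P_betz = 1925708.5 W

1925708.5


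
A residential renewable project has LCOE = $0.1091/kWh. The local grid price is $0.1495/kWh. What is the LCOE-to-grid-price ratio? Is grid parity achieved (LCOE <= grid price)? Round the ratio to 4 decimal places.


Compare LCOE to grid price:
  LCOE = $0.1091/kWh, Grid price = $0.1495/kWh
  Ratio = LCOE / grid_price = 0.1091 / 0.1495 = 0.7298
  Grid parity achieved (ratio <= 1)? yes

0.7298


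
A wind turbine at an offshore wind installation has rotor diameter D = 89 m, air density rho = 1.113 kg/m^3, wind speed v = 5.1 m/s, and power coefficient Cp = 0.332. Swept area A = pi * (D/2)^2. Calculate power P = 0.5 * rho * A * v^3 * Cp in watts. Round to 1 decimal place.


Step 1 -- Compute swept area:
  A = pi * (D/2)^2 = pi * (89/2)^2 = 6221.14 m^2
Step 2 -- Apply wind power equation:
  P = 0.5 * rho * A * v^3 * Cp
  v^3 = 5.1^3 = 132.651
  P = 0.5 * 1.113 * 6221.14 * 132.651 * 0.332
  P = 152469.7 W

152469.7


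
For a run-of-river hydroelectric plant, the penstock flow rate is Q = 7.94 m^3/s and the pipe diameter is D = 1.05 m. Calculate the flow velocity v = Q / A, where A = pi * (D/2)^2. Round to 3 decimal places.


Compute pipe cross-sectional area:
  A = pi * (D/2)^2 = pi * (1.05/2)^2 = 0.8659 m^2
Calculate velocity:
  v = Q / A = 7.94 / 0.8659
  v = 9.170 m/s

9.170


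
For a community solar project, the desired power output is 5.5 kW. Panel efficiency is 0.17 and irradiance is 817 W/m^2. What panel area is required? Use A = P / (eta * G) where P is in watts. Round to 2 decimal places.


Convert target power to watts: P = 5.5 * 1000 = 5500.0 W
Compute denominator: eta * G = 0.17 * 817 = 138.89
Required area A = P / (eta * G) = 5500.0 / 138.89
A = 39.60 m^2

39.60


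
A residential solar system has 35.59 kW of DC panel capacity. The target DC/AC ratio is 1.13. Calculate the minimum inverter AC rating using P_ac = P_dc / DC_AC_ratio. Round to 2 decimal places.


The inverter AC capacity is determined by the DC/AC ratio.
Given: P_dc = 35.59 kW, DC/AC ratio = 1.13
P_ac = P_dc / ratio = 35.59 / 1.13
P_ac = 31.50 kW

31.50


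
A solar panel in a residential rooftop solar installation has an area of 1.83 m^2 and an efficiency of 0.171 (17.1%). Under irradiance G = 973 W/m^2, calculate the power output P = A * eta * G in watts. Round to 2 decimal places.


Use the solar power formula P = A * eta * G.
Given: A = 1.83 m^2, eta = 0.171, G = 973 W/m^2
P = 1.83 * 0.171 * 973
P = 304.48 W

304.48


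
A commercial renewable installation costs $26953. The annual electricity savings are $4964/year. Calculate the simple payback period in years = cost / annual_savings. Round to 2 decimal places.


Simple payback period = initial cost / annual savings
Payback = 26953 / 4964
Payback = 5.43 years

5.43


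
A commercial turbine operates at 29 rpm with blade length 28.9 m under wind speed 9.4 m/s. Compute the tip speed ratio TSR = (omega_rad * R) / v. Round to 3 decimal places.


Convert rotational speed to rad/s:
  omega = 29 * 2 * pi / 60 = 3.0369 rad/s
Compute tip speed:
  v_tip = omega * R = 3.0369 * 28.9 = 87.766 m/s
Tip speed ratio:
  TSR = v_tip / v_wind = 87.766 / 9.4 = 9.337

9.337


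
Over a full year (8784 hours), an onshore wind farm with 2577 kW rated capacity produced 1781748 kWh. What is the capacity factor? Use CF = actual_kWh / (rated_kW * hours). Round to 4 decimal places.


Capacity factor = actual output / maximum possible output
Maximum possible = rated * hours = 2577 * 8784 = 22636368 kWh
CF = 1781748 / 22636368
CF = 0.0787

0.0787


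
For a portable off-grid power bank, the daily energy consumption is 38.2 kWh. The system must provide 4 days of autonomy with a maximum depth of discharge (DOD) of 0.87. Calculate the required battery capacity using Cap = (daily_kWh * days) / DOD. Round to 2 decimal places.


Total energy needed = daily * days = 38.2 * 4 = 152.8 kWh
Account for depth of discharge:
  Cap = total_energy / DOD = 152.8 / 0.87
  Cap = 175.63 kWh

175.63


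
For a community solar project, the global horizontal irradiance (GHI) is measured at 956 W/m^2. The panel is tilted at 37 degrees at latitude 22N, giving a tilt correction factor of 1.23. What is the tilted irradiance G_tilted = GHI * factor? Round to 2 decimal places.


Identify the given values:
  GHI = 956 W/m^2, tilt correction factor = 1.23
Apply the formula G_tilted = GHI * factor:
  G_tilted = 956 * 1.23
  G_tilted = 1175.88 W/m^2

1175.88


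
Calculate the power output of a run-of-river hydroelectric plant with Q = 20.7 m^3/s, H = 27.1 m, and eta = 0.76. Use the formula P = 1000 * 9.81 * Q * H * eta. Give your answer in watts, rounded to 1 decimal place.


Apply the hydropower formula P = rho * g * Q * H * eta
rho * g = 1000 * 9.81 = 9810.0
P = 9810.0 * 20.7 * 27.1 * 0.76
P = 4182367.9 W

4182367.9


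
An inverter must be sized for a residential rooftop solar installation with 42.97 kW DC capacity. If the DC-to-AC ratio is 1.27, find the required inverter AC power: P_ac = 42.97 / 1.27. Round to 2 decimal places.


The inverter AC capacity is determined by the DC/AC ratio.
Given: P_dc = 42.97 kW, DC/AC ratio = 1.27
P_ac = P_dc / ratio = 42.97 / 1.27
P_ac = 33.83 kW

33.83


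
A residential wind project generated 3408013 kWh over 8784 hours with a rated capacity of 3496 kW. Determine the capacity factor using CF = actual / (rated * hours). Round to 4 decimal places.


Capacity factor = actual output / maximum possible output
Maximum possible = rated * hours = 3496 * 8784 = 30708864 kWh
CF = 3408013 / 30708864
CF = 0.1110

0.1110


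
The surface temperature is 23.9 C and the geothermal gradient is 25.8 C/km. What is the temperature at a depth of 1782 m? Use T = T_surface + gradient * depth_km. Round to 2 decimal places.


Convert depth to km: 1782 / 1000 = 1.782 km
Temperature increase = gradient * depth_km = 25.8 * 1.782 = 45.98 C
Temperature at depth = T_surface + delta_T = 23.9 + 45.98
T = 69.88 C

69.88


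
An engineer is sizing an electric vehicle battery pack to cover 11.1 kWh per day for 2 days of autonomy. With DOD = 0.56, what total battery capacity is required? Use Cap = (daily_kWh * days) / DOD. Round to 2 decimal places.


Total energy needed = daily * days = 11.1 * 2 = 22.2 kWh
Account for depth of discharge:
  Cap = total_energy / DOD = 22.2 / 0.56
  Cap = 39.64 kWh

39.64


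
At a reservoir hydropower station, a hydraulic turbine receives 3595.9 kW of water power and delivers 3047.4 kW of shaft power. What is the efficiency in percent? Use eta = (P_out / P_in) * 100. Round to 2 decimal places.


Turbine efficiency = (output power / input power) * 100
eta = (3047.4 / 3595.9) * 100
eta = 84.75%

84.75


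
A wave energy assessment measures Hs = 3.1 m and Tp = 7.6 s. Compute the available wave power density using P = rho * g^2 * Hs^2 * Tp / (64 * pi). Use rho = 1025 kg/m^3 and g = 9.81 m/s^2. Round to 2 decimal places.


Apply wave power formula:
  g^2 = 9.81^2 = 96.2361
  Hs^2 = 3.1^2 = 9.61
  Numerator = rho * g^2 * Hs^2 * Tp = 1025 * 96.2361 * 9.61 * 7.6 = 7204417.29
  Denominator = 64 * pi = 201.0619
  P = 7204417.29 / 201.0619 = 35831.83 W/m

35831.83


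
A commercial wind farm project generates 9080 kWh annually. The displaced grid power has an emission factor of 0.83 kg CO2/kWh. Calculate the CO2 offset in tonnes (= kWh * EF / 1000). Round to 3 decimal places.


CO2 offset in kg = generation * emission_factor
CO2 offset = 9080 * 0.83 = 7536.4 kg
Convert to tonnes:
  CO2 offset = 7536.4 / 1000 = 7.536 tonnes

7.536


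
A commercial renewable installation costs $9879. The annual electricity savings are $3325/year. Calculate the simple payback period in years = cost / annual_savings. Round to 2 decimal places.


Simple payback period = initial cost / annual savings
Payback = 9879 / 3325
Payback = 2.97 years

2.97


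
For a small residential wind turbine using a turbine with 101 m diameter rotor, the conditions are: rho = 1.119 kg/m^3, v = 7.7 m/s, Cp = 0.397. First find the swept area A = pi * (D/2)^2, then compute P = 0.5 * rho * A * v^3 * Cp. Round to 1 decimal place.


Step 1 -- Compute swept area:
  A = pi * (D/2)^2 = pi * (101/2)^2 = 8011.85 m^2
Step 2 -- Apply wind power equation:
  P = 0.5 * rho * A * v^3 * Cp
  v^3 = 7.7^3 = 456.533
  P = 0.5 * 1.119 * 8011.85 * 456.533 * 0.397
  P = 812447.7 W

812447.7


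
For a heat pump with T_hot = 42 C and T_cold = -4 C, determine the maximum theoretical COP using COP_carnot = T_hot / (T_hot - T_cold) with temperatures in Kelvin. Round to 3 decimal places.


Convert to Kelvin:
  T_hot = 42 + 273.15 = 315.15 K
  T_cold = -4 + 273.15 = 269.15 K
Apply Carnot COP formula:
  COP = T_hot_K / (T_hot_K - T_cold_K) = 315.15 / 46.0
  COP = 6.851

6.851


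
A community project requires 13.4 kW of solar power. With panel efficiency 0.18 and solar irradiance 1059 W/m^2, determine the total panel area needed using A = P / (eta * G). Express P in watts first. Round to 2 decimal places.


Convert target power to watts: P = 13.4 * 1000 = 13400.0 W
Compute denominator: eta * G = 0.18 * 1059 = 190.62
Required area A = P / (eta * G) = 13400.0 / 190.62
A = 70.30 m^2

70.30


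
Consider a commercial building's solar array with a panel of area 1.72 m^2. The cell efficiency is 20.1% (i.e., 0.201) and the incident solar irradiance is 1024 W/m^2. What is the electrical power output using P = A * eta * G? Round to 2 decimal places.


Use the solar power formula P = A * eta * G.
Given: A = 1.72 m^2, eta = 0.201, G = 1024 W/m^2
P = 1.72 * 0.201 * 1024
P = 354.02 W

354.02


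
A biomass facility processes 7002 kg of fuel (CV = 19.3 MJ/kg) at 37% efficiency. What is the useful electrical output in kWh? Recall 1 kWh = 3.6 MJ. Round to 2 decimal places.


Total energy = mass * CV = 7002 * 19.3 = 135138.6 MJ
Useful energy = total * eta = 135138.6 * 0.37 = 50001.28 MJ
Convert to kWh: 50001.28 / 3.6
Useful energy = 13889.25 kWh

13889.25


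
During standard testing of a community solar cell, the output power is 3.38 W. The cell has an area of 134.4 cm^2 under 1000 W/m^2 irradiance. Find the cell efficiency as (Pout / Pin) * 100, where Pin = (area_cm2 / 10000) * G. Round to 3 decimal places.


First compute the input power:
  Pin = area_cm2 / 10000 * G = 134.4 / 10000 * 1000 = 13.44 W
Then compute efficiency:
  Efficiency = (Pout / Pin) * 100 = (3.38 / 13.44) * 100
  Efficiency = 25.149%

25.149


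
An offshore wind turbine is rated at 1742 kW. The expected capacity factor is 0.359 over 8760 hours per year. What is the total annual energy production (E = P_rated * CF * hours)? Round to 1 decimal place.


Annual energy = rated_kW * capacity_factor * hours_per_year
Given: P_rated = 1742 kW, CF = 0.359, hours = 8760
E = 1742 * 0.359 * 8760
E = 5478311.3 kWh

5478311.3


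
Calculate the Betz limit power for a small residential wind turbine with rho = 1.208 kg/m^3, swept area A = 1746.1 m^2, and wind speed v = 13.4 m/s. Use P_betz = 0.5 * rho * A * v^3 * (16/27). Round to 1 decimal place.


The Betz coefficient Cp_max = 16/27 = 0.5926
v^3 = 13.4^3 = 2406.104
P_betz = 0.5 * rho * A * v^3 * Cp_max
P_betz = 0.5 * 1.208 * 1746.1 * 2406.104 * 0.5926
P_betz = 1503753.5 W

1503753.5


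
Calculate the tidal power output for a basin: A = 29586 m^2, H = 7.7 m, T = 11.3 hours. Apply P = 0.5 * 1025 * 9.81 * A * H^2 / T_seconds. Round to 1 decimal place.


Convert period to seconds: T = 11.3 * 3600 = 40680.0 s
H^2 = 7.7^2 = 59.29
P = 0.5 * rho * g * A * H^2 / T
P = 0.5 * 1025 * 9.81 * 29586 * 59.29 / 40680.0
P = 216795.2 W

216795.2


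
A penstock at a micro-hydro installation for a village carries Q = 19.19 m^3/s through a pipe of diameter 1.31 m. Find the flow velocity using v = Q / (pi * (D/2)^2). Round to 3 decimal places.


Compute pipe cross-sectional area:
  A = pi * (D/2)^2 = pi * (1.31/2)^2 = 1.3478 m^2
Calculate velocity:
  v = Q / A = 19.19 / 1.3478
  v = 14.238 m/s

14.238


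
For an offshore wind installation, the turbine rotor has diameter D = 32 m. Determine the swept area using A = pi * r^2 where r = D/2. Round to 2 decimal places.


Compute the rotor radius:
  r = D / 2 = 32 / 2 = 16.0 m
Calculate swept area:
  A = pi * r^2 = pi * 16.0^2
  A = 804.25 m^2

804.25


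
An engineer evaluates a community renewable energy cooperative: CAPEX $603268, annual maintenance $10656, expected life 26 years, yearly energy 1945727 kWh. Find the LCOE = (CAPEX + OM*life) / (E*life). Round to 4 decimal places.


Total cost = CAPEX + OM * lifetime = 603268 + 10656 * 26 = 603268 + 277056 = 880324
Total generation = annual * lifetime = 1945727 * 26 = 50588902 kWh
LCOE = 880324 / 50588902
LCOE = 0.0174 $/kWh

0.0174


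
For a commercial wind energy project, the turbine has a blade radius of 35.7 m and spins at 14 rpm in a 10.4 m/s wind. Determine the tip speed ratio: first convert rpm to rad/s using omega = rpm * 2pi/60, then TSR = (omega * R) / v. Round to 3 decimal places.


Convert rotational speed to rad/s:
  omega = 14 * 2 * pi / 60 = 1.4661 rad/s
Compute tip speed:
  v_tip = omega * R = 1.4661 * 35.7 = 52.339 m/s
Tip speed ratio:
  TSR = v_tip / v_wind = 52.339 / 10.4 = 5.033

5.033


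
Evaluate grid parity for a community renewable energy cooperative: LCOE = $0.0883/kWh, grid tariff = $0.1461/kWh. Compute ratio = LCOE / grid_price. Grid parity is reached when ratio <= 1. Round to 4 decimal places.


Compare LCOE to grid price:
  LCOE = $0.0883/kWh, Grid price = $0.1461/kWh
  Ratio = LCOE / grid_price = 0.0883 / 0.1461 = 0.6044
  Grid parity achieved (ratio <= 1)? yes

0.6044


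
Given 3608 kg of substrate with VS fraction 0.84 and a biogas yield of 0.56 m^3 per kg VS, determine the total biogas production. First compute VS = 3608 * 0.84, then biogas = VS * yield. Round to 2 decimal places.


Compute volatile solids:
  VS = mass * VS_fraction = 3608 * 0.84 = 3030.72 kg
Calculate biogas volume:
  Biogas = VS * specific_yield = 3030.72 * 0.56
  Biogas = 1697.20 m^3

1697.20


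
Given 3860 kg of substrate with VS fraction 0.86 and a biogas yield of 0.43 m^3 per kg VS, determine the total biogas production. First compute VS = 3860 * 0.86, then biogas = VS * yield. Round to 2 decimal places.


Compute volatile solids:
  VS = mass * VS_fraction = 3860 * 0.86 = 3319.6 kg
Calculate biogas volume:
  Biogas = VS * specific_yield = 3319.6 * 0.43
  Biogas = 1427.43 m^3

1427.43


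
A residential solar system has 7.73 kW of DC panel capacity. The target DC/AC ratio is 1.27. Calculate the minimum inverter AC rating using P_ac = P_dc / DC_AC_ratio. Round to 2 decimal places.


The inverter AC capacity is determined by the DC/AC ratio.
Given: P_dc = 7.73 kW, DC/AC ratio = 1.27
P_ac = P_dc / ratio = 7.73 / 1.27
P_ac = 6.09 kW

6.09


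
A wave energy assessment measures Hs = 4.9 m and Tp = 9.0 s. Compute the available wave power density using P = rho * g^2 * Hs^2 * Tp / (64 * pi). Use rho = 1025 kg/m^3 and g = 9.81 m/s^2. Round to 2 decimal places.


Apply wave power formula:
  g^2 = 9.81^2 = 96.2361
  Hs^2 = 4.9^2 = 24.01
  Numerator = rho * g^2 * Hs^2 * Tp = 1025 * 96.2361 * 24.01 * 9.0 = 21315550.32
  Denominator = 64 * pi = 201.0619
  P = 21315550.32 / 201.0619 = 106014.85 W/m

106014.85


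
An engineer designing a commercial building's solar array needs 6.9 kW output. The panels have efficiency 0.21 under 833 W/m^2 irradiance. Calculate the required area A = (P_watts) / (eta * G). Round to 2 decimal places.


Convert target power to watts: P = 6.9 * 1000 = 6900.0 W
Compute denominator: eta * G = 0.21 * 833 = 174.93
Required area A = P / (eta * G) = 6900.0 / 174.93
A = 39.44 m^2

39.44


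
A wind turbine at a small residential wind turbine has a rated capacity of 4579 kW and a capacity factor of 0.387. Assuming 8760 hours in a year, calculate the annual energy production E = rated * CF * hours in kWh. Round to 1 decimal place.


Annual energy = rated_kW * capacity_factor * hours_per_year
Given: P_rated = 4579 kW, CF = 0.387, hours = 8760
E = 4579 * 0.387 * 8760
E = 15523359.5 kWh

15523359.5


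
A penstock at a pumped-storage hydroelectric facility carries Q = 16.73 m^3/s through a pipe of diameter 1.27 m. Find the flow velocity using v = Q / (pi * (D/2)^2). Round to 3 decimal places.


Compute pipe cross-sectional area:
  A = pi * (D/2)^2 = pi * (1.27/2)^2 = 1.2668 m^2
Calculate velocity:
  v = Q / A = 16.73 / 1.2668
  v = 13.207 m/s

13.207


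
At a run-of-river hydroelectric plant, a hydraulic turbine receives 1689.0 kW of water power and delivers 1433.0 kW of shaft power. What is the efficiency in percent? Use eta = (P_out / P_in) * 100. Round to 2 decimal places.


Turbine efficiency = (output power / input power) * 100
eta = (1433.0 / 1689.0) * 100
eta = 84.84%

84.84


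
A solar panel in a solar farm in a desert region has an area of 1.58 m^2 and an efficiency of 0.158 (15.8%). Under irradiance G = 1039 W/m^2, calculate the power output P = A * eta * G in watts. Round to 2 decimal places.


Use the solar power formula P = A * eta * G.
Given: A = 1.58 m^2, eta = 0.158, G = 1039 W/m^2
P = 1.58 * 0.158 * 1039
P = 259.38 W

259.38


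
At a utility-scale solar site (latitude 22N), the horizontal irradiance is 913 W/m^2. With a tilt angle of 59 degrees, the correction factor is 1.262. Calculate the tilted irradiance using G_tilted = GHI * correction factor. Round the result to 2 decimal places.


Identify the given values:
  GHI = 913 W/m^2, tilt correction factor = 1.262
Apply the formula G_tilted = GHI * factor:
  G_tilted = 913 * 1.262
  G_tilted = 1152.21 W/m^2

1152.21


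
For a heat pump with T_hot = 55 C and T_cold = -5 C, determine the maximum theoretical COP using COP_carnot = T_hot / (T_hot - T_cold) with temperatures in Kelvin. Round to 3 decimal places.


Convert to Kelvin:
  T_hot = 55 + 273.15 = 328.15 K
  T_cold = -5 + 273.15 = 268.15 K
Apply Carnot COP formula:
  COP = T_hot_K / (T_hot_K - T_cold_K) = 328.15 / 60.0
  COP = 5.469

5.469


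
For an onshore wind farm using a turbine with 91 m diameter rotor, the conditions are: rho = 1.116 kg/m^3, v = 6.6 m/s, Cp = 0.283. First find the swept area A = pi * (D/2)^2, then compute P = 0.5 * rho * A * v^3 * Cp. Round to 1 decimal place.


Step 1 -- Compute swept area:
  A = pi * (D/2)^2 = pi * (91/2)^2 = 6503.88 m^2
Step 2 -- Apply wind power equation:
  P = 0.5 * rho * A * v^3 * Cp
  v^3 = 6.6^3 = 287.496
  P = 0.5 * 1.116 * 6503.88 * 287.496 * 0.283
  P = 295273.9 W

295273.9


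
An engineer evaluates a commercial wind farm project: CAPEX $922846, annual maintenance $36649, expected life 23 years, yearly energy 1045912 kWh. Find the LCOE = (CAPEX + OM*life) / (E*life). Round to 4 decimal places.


Total cost = CAPEX + OM * lifetime = 922846 + 36649 * 23 = 922846 + 842927 = 1765773
Total generation = annual * lifetime = 1045912 * 23 = 24055976 kWh
LCOE = 1765773 / 24055976
LCOE = 0.0734 $/kWh

0.0734


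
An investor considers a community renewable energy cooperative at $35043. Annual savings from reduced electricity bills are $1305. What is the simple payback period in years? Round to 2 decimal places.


Simple payback period = initial cost / annual savings
Payback = 35043 / 1305
Payback = 26.85 years

26.85


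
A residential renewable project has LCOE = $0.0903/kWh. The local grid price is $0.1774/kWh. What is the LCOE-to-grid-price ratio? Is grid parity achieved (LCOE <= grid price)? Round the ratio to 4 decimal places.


Compare LCOE to grid price:
  LCOE = $0.0903/kWh, Grid price = $0.1774/kWh
  Ratio = LCOE / grid_price = 0.0903 / 0.1774 = 0.5090
  Grid parity achieved (ratio <= 1)? yes

0.5090


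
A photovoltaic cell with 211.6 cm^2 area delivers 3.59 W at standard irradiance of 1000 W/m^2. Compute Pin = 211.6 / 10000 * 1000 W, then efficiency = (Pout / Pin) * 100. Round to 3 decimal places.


First compute the input power:
  Pin = area_cm2 / 10000 * G = 211.6 / 10000 * 1000 = 21.16 W
Then compute efficiency:
  Efficiency = (Pout / Pin) * 100 = (3.59 / 21.16) * 100
  Efficiency = 16.966%

16.966


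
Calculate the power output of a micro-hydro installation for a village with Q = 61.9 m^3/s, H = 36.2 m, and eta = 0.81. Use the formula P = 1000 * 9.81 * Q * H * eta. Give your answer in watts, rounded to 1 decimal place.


Apply the hydropower formula P = rho * g * Q * H * eta
rho * g = 1000 * 9.81 = 9810.0
P = 9810.0 * 61.9 * 36.2 * 0.81
P = 17805462.0 W

17805462.0


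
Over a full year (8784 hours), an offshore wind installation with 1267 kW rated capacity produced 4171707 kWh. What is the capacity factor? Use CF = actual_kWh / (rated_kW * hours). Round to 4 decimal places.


Capacity factor = actual output / maximum possible output
Maximum possible = rated * hours = 1267 * 8784 = 11129328 kWh
CF = 4171707 / 11129328
CF = 0.3748

0.3748


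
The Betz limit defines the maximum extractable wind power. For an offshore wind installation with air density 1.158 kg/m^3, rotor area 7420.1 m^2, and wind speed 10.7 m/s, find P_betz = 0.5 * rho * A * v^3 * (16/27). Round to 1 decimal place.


The Betz coefficient Cp_max = 16/27 = 0.5926
v^3 = 10.7^3 = 1225.043
P_betz = 0.5 * rho * A * v^3 * Cp_max
P_betz = 0.5 * 1.158 * 7420.1 * 1225.043 * 0.5926
P_betz = 3118860.0 W

3118860.0


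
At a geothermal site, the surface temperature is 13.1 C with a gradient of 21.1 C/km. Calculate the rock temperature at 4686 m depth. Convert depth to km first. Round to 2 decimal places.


Convert depth to km: 4686 / 1000 = 4.686 km
Temperature increase = gradient * depth_km = 21.1 * 4.686 = 98.87 C
Temperature at depth = T_surface + delta_T = 13.1 + 98.87
T = 111.97 C

111.97


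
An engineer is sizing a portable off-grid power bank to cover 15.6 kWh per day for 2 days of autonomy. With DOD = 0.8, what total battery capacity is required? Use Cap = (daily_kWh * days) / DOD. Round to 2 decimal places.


Total energy needed = daily * days = 15.6 * 2 = 31.2 kWh
Account for depth of discharge:
  Cap = total_energy / DOD = 31.2 / 0.8
  Cap = 39.00 kWh

39.00


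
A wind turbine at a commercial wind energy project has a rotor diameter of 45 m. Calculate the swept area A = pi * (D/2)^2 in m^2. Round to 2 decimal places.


Compute the rotor radius:
  r = D / 2 = 45 / 2 = 22.5 m
Calculate swept area:
  A = pi * r^2 = pi * 22.5^2
  A = 1590.43 m^2

1590.43


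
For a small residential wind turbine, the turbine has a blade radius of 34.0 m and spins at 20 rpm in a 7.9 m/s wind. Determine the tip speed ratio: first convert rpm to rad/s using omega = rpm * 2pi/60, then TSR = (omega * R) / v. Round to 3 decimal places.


Convert rotational speed to rad/s:
  omega = 20 * 2 * pi / 60 = 2.0944 rad/s
Compute tip speed:
  v_tip = omega * R = 2.0944 * 34.0 = 71.209 m/s
Tip speed ratio:
  TSR = v_tip / v_wind = 71.209 / 7.9 = 9.014

9.014


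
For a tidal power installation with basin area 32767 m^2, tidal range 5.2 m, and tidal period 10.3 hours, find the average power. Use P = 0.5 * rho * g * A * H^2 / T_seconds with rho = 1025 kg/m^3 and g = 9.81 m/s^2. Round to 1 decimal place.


Convert period to seconds: T = 10.3 * 3600 = 37080.0 s
H^2 = 5.2^2 = 27.04
P = 0.5 * rho * g * A * H^2 / T
P = 0.5 * 1025 * 9.81 * 32767 * 27.04 / 37080.0
P = 120134.2 W

120134.2
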